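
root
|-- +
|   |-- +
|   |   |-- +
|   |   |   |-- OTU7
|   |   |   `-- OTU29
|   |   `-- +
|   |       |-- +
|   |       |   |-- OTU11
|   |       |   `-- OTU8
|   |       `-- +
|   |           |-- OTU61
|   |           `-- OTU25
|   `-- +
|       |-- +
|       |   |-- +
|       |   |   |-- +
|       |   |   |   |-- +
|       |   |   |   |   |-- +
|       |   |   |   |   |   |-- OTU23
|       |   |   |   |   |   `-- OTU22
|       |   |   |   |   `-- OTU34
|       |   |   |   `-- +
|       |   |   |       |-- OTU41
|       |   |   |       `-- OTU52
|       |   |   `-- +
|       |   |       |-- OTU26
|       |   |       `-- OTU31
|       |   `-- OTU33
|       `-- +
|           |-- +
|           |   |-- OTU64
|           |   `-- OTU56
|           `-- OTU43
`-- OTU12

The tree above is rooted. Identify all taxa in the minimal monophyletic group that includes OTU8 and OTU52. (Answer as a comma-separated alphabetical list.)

Tracing OTU8: it sits inside (OTU11,OTU8).
Tracing OTU52: it sits inside (OTU41,OTU52).
The smallest clade enclosing both is (((OTU7,OTU29),((OTU11,OTU8),(OTU61,OTU25))),((((((OTU23,OTU22),OTU34),(OTU41,OTU52)),(OTU26,OTU31)),OTU33),((OTU64,OTU56),OTU43))); the answer is its 17 terminal taxa in alphabetical order.

OTU11, OTU22, OTU23, OTU25, OTU26, OTU29, OTU31, OTU33, OTU34, OTU41, OTU43, OTU52, OTU56, OTU61, OTU64, OTU7, OTU8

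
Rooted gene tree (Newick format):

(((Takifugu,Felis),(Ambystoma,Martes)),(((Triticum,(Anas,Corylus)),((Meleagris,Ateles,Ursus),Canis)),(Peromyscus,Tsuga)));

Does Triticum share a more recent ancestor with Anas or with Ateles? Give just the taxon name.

The MRCA of Triticum and Anas subtends (Triticum,(Anas,Corylus)) (3 taxa).
The MRCA of Triticum and Ateles subtends ((Triticum,(Anas,Corylus)),((Meleagris,Ateles,Ursus),Canis)) (7 taxa).
The first is nested inside the second, so Triticum shares a more recent common ancestor with Anas.

Anas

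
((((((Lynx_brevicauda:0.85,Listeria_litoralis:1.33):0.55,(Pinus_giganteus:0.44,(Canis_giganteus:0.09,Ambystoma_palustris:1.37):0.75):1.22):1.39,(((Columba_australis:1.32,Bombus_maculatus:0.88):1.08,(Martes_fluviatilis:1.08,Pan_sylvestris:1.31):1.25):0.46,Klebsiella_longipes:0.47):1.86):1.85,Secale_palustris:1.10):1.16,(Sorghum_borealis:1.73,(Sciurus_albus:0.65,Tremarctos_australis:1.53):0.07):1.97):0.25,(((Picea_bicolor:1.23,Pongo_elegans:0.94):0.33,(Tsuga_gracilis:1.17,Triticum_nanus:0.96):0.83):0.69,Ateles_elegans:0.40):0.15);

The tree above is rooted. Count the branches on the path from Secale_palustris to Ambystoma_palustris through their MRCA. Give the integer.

6

The MRCA of Secale_palustris and Ambystoma_palustris is the node subtending ((((Lynx_brevicauda,Listeria_litoralis),(Pinus_giganteus,(Canis_giganteus,Ambystoma_palustris))),(((Columba_australis,Bombus_maculatus),(Martes_fluviatilis,Pan_sylvestris)),Klebsiella_longipes)),Secale_palustris).
From Secale_palustris up to that node: 1 branch. From Ambystoma_palustris up to the same node: 5 branches. Total: 1 + 5 = 6.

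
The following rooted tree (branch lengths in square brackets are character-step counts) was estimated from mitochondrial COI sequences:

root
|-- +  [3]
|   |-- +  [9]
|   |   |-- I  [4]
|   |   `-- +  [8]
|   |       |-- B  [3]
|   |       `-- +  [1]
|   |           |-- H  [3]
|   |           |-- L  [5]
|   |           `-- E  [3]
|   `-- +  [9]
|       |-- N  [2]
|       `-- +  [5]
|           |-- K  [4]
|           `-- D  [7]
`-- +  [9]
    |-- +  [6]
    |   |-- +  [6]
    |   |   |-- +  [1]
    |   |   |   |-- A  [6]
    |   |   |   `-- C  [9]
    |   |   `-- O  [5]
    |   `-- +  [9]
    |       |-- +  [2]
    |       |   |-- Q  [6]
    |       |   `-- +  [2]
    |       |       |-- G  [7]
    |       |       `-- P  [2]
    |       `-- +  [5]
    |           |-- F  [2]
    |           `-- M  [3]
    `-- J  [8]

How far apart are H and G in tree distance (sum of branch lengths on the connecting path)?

The path runs H → … → MRCA → … → G; the MRCA is the root of the tree.
Branch lengths along that path: 3 + 1 + 8 + 9 + 3 + 9 + 6 + 9 + 2 + 2 + 7 = 59.

59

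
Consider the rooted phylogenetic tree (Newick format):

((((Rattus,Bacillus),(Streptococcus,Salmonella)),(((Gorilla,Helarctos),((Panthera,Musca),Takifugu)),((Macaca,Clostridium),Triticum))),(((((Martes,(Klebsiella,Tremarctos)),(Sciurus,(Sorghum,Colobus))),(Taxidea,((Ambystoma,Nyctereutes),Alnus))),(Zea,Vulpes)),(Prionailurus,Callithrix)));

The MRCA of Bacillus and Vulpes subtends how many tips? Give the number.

26

The MRCA of Bacillus and Vulpes is the root, so the clade is the entire tree.
That clade contains 26 terminal taxa: Alnus, Ambystoma, Bacillus, Callithrix, Clostridium, Colobus, Gorilla, Helarctos, Klebsiella, Macaca, Martes, Musca, Nyctereutes, Panthera, Prionailurus, Rattus, Salmonella, Sciurus, Sorghum, Streptococcus, Takifugu, Taxidea, Tremarctos, Triticum, Vulpes, Zea.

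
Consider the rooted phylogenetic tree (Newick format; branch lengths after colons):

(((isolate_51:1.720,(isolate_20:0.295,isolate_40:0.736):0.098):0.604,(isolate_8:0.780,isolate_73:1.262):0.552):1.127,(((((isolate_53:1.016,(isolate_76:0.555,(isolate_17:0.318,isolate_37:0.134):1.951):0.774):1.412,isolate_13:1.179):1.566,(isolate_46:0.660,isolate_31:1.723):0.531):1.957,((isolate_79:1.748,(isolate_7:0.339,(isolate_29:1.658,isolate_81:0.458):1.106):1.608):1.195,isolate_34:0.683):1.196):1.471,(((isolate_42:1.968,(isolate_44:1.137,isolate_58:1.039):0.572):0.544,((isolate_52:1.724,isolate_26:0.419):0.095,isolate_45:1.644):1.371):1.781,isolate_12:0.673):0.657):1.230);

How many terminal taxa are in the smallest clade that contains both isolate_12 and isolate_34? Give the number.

19

The MRCA of isolate_12 and isolate_34 is the node subtending (((((isolate_53,(isolate_76,(isolate_17,isolate_37))),isolate_13),(isolate_46,isolate_31)),((isolate_79,(isolate_7,(isolate_29,isolate_81))),isolate_34)),(((isolate_42,(isolate_44,isolate_58)),((isolate_52,isolate_26),isolate_45)),isolate_12)).
That clade contains 19 terminal taxa: isolate_12, isolate_13, isolate_17, isolate_26, isolate_29, isolate_31, isolate_34, isolate_37, isolate_42, isolate_44, isolate_45, isolate_46, isolate_52, isolate_53, isolate_58, isolate_7, isolate_76, isolate_79, isolate_81.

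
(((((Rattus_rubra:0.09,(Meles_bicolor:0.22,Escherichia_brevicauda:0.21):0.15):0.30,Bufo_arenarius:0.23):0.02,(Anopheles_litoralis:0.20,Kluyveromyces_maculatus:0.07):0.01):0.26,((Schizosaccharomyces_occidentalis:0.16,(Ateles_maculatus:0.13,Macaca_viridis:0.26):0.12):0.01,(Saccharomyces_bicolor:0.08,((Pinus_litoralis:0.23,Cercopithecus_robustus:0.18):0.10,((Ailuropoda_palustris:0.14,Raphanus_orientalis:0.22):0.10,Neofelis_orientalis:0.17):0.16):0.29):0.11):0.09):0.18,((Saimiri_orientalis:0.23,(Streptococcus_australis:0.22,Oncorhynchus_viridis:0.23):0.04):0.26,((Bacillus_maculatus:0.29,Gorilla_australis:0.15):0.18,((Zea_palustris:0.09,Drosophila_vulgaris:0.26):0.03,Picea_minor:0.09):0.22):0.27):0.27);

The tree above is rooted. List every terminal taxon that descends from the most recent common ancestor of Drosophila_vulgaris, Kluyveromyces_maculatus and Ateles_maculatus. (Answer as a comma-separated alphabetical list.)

Tracing Drosophila_vulgaris: it sits inside (Zea_palustris,Drosophila_vulgaris).
Tracing Kluyveromyces_maculatus: it sits inside (Anopheles_litoralis,Kluyveromyces_maculatus).
Tracing Ateles_maculatus: it sits inside (Ateles_maculatus,Macaca_viridis).
The smallest clade enclosing all 3 is the whole tree (their MRCA is the root), so the answer is all 23 tips in alphabetical order.

Ailuropoda_palustris, Anopheles_litoralis, Ateles_maculatus, Bacillus_maculatus, Bufo_arenarius, Cercopithecus_robustus, Drosophila_vulgaris, Escherichia_brevicauda, Gorilla_australis, Kluyveromyces_maculatus, Macaca_viridis, Meles_bicolor, Neofelis_orientalis, Oncorhynchus_viridis, Picea_minor, Pinus_litoralis, Raphanus_orientalis, Rattus_rubra, Saccharomyces_bicolor, Saimiri_orientalis, Schizosaccharomyces_occidentalis, Streptococcus_australis, Zea_palustris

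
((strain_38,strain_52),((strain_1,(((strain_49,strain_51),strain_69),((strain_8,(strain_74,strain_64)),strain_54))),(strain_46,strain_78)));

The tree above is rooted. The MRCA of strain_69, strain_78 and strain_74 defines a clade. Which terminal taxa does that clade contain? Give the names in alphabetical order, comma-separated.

Tracing strain_69: it sits inside ((strain_49,strain_51),strain_69).
Tracing strain_78: it sits inside (strain_46,strain_78).
Tracing strain_74: it sits inside (strain_74,strain_64).
The smallest clade enclosing all 3 is ((strain_1,(((strain_49,strain_51),strain_69),((strain_8,(strain_74,strain_64)),strain_54))),(strain_46,strain_78)); the answer is its 10 terminal taxa in alphabetical order.

strain_1, strain_46, strain_49, strain_51, strain_54, strain_64, strain_69, strain_74, strain_78, strain_8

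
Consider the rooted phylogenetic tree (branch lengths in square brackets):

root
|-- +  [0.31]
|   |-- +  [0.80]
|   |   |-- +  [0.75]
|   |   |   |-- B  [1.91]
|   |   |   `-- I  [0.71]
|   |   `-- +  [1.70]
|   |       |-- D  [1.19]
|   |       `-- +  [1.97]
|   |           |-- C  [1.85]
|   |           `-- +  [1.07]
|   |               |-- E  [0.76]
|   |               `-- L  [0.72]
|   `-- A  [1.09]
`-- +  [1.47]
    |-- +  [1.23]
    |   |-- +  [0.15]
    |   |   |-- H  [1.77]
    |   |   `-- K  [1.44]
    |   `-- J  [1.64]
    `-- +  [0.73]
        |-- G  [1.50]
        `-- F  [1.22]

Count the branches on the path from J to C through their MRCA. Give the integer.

8

The MRCA of J and C is the root of the tree.
From J up to that node: 3 branches. From C up to the same node: 5 branches. Total: 3 + 5 = 8.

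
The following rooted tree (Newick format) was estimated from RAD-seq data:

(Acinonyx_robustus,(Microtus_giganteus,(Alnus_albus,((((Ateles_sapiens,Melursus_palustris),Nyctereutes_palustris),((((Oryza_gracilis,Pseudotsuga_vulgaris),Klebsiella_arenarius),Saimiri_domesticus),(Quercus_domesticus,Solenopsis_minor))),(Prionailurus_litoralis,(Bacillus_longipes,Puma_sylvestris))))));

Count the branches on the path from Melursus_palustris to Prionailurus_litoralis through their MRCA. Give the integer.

6

The MRCA of Melursus_palustris and Prionailurus_litoralis is the node subtending ((((Ateles_sapiens,Melursus_palustris),Nyctereutes_palustris),((((Oryza_gracilis,Pseudotsuga_vulgaris),Klebsiella_arenarius),Saimiri_domesticus),(Quercus_domesticus,Solenopsis_minor))),(Prionailurus_litoralis,(Bacillus_longipes,Puma_sylvestris))).
From Melursus_palustris up to that node: 4 branches. From Prionailurus_litoralis up to the same node: 2 branches. Total: 4 + 2 = 6.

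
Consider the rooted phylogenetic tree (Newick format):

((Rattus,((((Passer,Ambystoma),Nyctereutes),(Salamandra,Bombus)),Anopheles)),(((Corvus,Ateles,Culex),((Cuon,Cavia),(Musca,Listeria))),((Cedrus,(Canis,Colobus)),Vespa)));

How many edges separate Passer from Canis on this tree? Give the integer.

11

The MRCA of Passer and Canis is the root of the tree.
From Passer up to that node: 6 branches. From Canis up to the same node: 5 branches. Total: 6 + 5 = 11.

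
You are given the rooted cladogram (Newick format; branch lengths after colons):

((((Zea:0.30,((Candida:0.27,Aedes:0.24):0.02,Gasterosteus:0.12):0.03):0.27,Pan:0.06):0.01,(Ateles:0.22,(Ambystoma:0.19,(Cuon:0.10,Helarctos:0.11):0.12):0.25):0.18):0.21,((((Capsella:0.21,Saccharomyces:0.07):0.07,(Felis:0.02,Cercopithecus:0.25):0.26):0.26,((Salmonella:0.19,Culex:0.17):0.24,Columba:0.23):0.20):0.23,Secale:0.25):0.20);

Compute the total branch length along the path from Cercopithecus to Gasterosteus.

The path runs Cercopithecus → … → MRCA → … → Gasterosteus; the MRCA is the root of the tree.
Branch lengths along that path: 0.25 + 0.26 + 0.26 + 0.23 + 0.20 + 0.21 + 0.01 + 0.27 + 0.03 + 0.12 = 1.84.

1.84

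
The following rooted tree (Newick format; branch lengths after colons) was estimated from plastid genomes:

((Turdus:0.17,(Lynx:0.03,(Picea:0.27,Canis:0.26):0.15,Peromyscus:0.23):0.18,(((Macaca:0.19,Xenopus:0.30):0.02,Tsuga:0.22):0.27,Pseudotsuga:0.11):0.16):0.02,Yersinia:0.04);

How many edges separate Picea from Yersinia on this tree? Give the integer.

The MRCA of Picea and Yersinia is the root of the tree.
From Picea up to that node: 4 branches. From Yersinia up to the same node: 1 branch. Total: 4 + 1 = 5.

5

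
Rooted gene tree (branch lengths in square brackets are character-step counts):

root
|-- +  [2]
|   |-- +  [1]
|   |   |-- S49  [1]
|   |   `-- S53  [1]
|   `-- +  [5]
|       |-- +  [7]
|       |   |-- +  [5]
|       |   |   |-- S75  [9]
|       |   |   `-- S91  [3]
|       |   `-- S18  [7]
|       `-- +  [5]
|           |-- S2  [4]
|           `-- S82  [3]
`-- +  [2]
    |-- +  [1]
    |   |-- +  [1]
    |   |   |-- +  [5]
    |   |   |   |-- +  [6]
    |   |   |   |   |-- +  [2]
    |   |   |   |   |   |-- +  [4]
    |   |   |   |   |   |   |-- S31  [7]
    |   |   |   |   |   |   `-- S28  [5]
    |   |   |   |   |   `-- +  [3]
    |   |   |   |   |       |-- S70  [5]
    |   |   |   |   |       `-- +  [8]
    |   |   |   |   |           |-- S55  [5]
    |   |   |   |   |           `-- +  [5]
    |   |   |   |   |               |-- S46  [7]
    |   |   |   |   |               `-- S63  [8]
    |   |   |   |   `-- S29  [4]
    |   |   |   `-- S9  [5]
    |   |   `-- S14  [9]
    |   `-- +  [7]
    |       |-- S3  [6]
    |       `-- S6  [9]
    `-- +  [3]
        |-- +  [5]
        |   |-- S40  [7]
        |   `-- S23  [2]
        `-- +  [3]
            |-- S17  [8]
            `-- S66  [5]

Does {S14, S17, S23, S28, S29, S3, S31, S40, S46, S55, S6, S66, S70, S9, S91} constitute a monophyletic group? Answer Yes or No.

No

The MRCA of the listed taxa is the root, so the smallest clade containing them is the whole tree.
That clade also contains S18, S2, S49, S53, S63, S75, S82, which are not in the proposed group, so the group is not monophyletic.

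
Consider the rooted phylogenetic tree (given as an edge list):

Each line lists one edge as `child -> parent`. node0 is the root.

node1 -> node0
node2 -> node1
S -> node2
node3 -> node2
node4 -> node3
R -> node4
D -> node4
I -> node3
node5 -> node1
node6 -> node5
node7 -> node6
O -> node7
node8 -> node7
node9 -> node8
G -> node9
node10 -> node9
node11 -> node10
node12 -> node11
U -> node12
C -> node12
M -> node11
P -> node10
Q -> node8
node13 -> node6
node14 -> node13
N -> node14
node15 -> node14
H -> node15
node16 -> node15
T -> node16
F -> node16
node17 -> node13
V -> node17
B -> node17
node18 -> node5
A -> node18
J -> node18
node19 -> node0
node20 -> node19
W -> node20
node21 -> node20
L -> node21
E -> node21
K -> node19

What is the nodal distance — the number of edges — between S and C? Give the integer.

The MRCA of S and C is the node subtending ((S,((R,D),I)),(((O,((G,(((U,C),M),P)),Q)),((N,(H,(T,F))),(V,B))),(A,J))).
From S up to that node: 2 branches. From C up to the same node: 9 branches. Total: 2 + 9 = 11.

11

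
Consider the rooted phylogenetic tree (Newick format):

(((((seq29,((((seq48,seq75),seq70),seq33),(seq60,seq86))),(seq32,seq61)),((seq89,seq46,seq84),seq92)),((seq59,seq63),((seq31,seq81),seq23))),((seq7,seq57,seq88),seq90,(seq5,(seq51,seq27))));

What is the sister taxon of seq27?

seq51

seq27 attaches to the tree at the node subtending (seq51,seq27).
The other lineage descending from that same node — the sister group — is the single tip seq51.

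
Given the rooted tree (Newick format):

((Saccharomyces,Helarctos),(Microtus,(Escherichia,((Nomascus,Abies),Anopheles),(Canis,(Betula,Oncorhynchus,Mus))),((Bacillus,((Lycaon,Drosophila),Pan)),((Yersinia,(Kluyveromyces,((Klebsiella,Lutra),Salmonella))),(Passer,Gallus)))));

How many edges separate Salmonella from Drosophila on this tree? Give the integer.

The MRCA of Salmonella and Drosophila is the node subtending ((Bacillus,((Lycaon,Drosophila),Pan)),((Yersinia,(Kluyveromyces,((Klebsiella,Lutra),Salmonella))),(Passer,Gallus))).
From Salmonella up to that node: 5 branches. From Drosophila up to the same node: 4 branches. Total: 5 + 4 = 9.

9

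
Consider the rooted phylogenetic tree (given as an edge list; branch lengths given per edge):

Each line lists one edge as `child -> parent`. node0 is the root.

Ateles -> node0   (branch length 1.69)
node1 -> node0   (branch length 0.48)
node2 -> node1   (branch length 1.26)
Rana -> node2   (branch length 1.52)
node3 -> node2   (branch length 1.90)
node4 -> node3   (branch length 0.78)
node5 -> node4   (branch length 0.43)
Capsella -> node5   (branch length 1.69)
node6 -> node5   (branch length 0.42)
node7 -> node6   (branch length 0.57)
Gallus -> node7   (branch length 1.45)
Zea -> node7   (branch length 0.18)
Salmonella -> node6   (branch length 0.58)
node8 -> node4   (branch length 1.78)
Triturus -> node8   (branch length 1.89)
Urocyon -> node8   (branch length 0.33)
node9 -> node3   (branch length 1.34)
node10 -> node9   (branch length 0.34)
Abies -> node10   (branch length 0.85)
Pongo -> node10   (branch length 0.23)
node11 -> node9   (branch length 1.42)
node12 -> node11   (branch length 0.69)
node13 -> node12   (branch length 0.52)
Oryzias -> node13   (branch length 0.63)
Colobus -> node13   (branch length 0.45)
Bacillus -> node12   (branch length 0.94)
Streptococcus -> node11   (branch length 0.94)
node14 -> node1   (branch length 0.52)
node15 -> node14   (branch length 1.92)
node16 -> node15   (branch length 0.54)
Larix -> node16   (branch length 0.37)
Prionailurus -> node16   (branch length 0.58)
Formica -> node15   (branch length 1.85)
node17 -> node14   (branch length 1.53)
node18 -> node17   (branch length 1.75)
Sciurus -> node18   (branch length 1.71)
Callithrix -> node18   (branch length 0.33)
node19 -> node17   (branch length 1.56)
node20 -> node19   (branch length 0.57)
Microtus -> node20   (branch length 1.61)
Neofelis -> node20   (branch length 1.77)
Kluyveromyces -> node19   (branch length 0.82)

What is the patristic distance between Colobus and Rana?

7.84

The path runs Colobus → … → MRCA → … → Rana; the MRCA is the node subtending (Rana,(((Capsella,((Gallus,Zea),Salmonella)),(Triturus,Urocyon)),((Abies,Pongo),(((Oryzias,Colobus),Bacillus),Streptococcus)))).
Branch lengths along that path: 0.45 + 0.52 + 0.69 + 1.42 + 1.34 + 1.90 + 1.52 = 7.84.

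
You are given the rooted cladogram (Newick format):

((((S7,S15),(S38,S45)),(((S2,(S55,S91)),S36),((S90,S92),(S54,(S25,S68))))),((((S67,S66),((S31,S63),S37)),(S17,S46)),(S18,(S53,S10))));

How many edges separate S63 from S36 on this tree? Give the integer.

The MRCA of S63 and S36 is the root of the tree.
From S63 up to that node: 6 branches. From S36 up to the same node: 4 branches. Total: 6 + 4 = 10.

10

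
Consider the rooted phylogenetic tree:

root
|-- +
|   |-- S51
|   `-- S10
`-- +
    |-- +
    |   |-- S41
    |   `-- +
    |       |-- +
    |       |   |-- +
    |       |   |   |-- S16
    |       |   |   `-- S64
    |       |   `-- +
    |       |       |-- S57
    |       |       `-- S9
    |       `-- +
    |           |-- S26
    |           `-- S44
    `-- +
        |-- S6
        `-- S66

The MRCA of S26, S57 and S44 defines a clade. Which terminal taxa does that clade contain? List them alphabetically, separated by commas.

S16, S26, S44, S57, S64, S9

Tracing S26: it sits inside (S26,S44).
Tracing S57: it sits inside (S57,S9).
Tracing S44: it sits inside (S26,S44).
The smallest clade enclosing all 3 is (((S16,S64),(S57,S9)),(S26,S44)); the answer is its 6 terminal taxa in alphabetical order.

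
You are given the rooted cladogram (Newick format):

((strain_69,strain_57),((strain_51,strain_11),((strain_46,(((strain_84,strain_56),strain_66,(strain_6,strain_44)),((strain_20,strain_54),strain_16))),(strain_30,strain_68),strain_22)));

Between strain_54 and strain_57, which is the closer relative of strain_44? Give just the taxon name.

strain_54

The MRCA of strain_44 and strain_54 subtends (((strain_84,strain_56),strain_66,(strain_6,strain_44)),((strain_20,strain_54),strain_16)) (8 taxa).
The MRCA of strain_44 and strain_57 is the root, subtending the entire tree (16 taxa).
The first is nested inside the second, so strain_44 shares a more recent common ancestor with strain_54.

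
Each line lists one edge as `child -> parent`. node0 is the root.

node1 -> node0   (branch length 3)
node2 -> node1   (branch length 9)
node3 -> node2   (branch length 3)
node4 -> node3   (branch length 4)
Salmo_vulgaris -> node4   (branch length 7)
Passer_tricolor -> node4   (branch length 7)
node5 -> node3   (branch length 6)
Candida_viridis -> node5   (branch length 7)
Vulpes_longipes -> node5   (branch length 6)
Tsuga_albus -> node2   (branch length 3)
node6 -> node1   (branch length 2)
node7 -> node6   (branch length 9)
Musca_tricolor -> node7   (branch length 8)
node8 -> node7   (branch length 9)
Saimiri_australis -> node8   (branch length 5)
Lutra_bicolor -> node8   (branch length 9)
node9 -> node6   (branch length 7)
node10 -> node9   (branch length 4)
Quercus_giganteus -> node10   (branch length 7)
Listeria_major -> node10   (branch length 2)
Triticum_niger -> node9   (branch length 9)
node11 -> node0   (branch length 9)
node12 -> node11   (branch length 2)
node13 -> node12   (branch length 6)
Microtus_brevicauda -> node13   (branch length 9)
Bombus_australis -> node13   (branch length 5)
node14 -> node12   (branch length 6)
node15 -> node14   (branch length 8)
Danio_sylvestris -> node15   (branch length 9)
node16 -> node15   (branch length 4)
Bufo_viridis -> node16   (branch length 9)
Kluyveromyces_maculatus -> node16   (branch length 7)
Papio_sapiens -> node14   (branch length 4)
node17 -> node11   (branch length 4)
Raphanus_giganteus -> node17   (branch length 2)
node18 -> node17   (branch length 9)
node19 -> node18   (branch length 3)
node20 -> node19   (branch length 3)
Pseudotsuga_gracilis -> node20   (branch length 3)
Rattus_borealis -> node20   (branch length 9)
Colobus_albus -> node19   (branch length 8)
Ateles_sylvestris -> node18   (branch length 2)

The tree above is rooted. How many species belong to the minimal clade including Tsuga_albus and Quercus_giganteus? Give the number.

11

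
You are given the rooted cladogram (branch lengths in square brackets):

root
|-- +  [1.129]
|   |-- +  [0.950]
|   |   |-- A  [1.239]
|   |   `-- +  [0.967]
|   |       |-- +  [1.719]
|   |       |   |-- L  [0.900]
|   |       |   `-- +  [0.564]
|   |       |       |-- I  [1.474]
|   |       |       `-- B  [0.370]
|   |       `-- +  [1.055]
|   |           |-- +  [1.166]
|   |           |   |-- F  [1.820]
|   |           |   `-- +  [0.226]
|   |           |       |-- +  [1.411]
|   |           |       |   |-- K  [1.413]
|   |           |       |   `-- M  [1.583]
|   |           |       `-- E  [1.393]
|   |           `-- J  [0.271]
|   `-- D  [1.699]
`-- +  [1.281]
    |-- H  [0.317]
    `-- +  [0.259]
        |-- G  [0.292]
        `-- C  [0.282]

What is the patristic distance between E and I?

The path runs E → … → MRCA → … → I; the MRCA is the node subtending ((L,(I,B)),((F,((K,M),E)),J)).
Branch lengths along that path: 1.393 + 0.226 + 1.166 + 1.055 + 1.719 + 0.564 + 1.474 = 7.597.

7.597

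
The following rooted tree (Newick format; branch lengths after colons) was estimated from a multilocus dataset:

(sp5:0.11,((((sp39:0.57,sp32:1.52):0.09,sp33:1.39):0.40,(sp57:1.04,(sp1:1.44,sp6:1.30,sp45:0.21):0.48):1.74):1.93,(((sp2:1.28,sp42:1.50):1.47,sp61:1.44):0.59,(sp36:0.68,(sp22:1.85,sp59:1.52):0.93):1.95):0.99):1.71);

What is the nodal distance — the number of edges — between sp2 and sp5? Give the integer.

The MRCA of sp2 and sp5 is the root of the tree.
From sp2 up to that node: 5 branches. From sp5 up to the same node: 1 branch. Total: 5 + 1 = 6.

6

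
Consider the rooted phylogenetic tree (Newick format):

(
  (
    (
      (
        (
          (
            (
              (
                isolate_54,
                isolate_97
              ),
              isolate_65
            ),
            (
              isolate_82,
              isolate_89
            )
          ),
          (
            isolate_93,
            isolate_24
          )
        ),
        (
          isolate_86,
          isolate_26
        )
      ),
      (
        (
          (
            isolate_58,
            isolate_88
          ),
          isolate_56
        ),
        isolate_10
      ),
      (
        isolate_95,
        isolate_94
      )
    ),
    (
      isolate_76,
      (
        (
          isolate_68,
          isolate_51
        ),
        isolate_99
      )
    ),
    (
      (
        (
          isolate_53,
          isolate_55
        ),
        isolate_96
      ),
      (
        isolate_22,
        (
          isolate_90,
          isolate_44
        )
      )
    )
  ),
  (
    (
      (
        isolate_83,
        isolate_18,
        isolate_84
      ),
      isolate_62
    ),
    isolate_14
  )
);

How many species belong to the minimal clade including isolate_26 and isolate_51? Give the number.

The MRCA of isolate_26 and isolate_51 is the node subtending (((((((isolate_54,isolate_97),isolate_65),(isolate_82,isolate_89)),(isolate_93,isolate_24)),(isolate_86,isolate_26)),(((isolate_58,isolate_88),isolate_56),isolate_10),(isolate_95,isolate_94)),(isolate_76,((isolate_68,isolate_51),isolate_99)),(((isolate_53,isolate_55),isolate_96),(isolate_22,(isolate_90,isolate_44)))).
That clade contains 25 terminal taxa: isolate_10, isolate_22, isolate_24, isolate_26, isolate_44, isolate_51, isolate_53, isolate_54, isolate_55, isolate_56, isolate_58, isolate_65, isolate_68, isolate_76, isolate_82, isolate_86, isolate_88, isolate_89, isolate_90, isolate_93, isolate_94, isolate_95, isolate_96, isolate_97, isolate_99.

25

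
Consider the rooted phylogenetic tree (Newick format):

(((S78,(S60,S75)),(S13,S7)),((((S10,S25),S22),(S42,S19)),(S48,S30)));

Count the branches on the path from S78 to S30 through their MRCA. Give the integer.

6

The MRCA of S78 and S30 is the root of the tree.
From S78 up to that node: 3 branches. From S30 up to the same node: 3 branches. Total: 3 + 3 = 6.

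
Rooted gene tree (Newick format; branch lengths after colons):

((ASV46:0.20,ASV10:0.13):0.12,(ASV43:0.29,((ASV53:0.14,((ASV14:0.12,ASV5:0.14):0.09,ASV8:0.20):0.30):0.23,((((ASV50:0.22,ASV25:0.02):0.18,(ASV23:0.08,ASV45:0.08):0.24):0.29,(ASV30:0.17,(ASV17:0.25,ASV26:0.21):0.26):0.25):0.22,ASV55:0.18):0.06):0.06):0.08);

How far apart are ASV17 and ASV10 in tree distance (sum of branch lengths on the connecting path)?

1.43

The path runs ASV17 → … → MRCA → … → ASV10; the MRCA is the root of the tree.
Branch lengths along that path: 0.25 + 0.26 + 0.25 + 0.22 + 0.06 + 0.06 + 0.08 + 0.12 + 0.13 = 1.43.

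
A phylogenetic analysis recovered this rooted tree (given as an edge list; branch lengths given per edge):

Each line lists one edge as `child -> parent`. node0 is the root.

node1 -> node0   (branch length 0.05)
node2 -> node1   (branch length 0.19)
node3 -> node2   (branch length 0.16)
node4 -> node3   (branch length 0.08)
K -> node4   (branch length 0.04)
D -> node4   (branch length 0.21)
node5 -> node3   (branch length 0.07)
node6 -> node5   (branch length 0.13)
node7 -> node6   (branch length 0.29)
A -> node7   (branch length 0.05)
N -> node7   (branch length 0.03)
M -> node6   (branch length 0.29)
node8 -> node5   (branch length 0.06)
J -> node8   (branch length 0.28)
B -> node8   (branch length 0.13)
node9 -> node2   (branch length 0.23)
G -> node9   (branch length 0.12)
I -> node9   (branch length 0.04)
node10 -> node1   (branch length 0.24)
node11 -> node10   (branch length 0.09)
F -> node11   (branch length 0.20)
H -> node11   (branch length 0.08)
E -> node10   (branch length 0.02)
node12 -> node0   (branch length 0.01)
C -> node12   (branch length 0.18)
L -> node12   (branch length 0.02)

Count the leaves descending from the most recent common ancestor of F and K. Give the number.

The MRCA of F and K is the node subtending ((((K,D),(((A,N),M),(J,B))),(G,I)),((F,H),E)).
That clade contains 12 terminal taxa: A, B, D, E, F, G, H, I, J, K, M, N.

12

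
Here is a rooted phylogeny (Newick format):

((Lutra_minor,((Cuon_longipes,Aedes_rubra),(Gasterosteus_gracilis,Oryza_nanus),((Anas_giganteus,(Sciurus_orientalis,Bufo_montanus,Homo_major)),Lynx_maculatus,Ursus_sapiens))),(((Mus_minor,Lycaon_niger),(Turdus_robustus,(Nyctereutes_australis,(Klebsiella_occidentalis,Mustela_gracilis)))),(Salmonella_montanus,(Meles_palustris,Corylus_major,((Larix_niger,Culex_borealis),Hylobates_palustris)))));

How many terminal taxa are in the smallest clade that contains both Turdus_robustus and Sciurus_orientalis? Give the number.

23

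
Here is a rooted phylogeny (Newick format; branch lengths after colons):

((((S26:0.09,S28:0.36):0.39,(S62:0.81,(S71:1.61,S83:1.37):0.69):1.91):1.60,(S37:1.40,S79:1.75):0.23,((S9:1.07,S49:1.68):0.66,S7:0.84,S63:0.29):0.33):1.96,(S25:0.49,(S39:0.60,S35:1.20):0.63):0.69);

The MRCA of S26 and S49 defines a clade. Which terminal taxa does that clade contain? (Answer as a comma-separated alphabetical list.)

Tracing S26: it sits inside (S26,S28).
Tracing S49: it sits inside (S9,S49).
The smallest clade enclosing both is (((S26,S28),(S62,(S71,S83))),(S37,S79),((S9,S49),S7,S63)); the answer is its 11 terminal taxa in alphabetical order.

S26, S28, S37, S49, S62, S63, S7, S71, S79, S83, S9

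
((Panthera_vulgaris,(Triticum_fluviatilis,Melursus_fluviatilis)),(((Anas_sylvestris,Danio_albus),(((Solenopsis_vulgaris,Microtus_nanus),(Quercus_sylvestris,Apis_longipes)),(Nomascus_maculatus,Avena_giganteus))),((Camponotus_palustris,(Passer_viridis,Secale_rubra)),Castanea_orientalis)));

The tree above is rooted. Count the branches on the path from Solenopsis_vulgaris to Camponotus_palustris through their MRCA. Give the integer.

8

The MRCA of Solenopsis_vulgaris and Camponotus_palustris is the node subtending (((Anas_sylvestris,Danio_albus),(((Solenopsis_vulgaris,Microtus_nanus),(Quercus_sylvestris,Apis_longipes)),(Nomascus_maculatus,Avena_giganteus))),((Camponotus_palustris,(Passer_viridis,Secale_rubra)),Castanea_orientalis)).
From Solenopsis_vulgaris up to that node: 5 branches. From Camponotus_palustris up to the same node: 3 branches. Total: 5 + 3 = 8.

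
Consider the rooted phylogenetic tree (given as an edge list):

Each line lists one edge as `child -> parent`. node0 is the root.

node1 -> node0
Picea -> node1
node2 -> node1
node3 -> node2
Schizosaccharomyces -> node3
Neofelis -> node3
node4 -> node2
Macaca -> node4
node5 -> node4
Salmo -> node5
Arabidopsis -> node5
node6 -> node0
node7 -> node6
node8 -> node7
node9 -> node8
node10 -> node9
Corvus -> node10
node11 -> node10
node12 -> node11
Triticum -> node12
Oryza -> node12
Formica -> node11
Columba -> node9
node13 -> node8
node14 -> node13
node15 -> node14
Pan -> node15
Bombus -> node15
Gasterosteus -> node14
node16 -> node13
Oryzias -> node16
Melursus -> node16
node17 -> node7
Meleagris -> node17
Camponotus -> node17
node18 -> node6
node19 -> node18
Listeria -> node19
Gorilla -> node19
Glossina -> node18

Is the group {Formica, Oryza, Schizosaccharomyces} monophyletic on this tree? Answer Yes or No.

The MRCA of the listed taxa is the root, so the smallest clade containing them is the whole tree.
That clade also contains Arabidopsis, Bombus, Camponotus, Columba, Corvus, Gasterosteus, Glossina, Gorilla, Listeria, Macaca, Meleagris, Melursus, Neofelis, Oryzias, Pan, Picea, Salmo, Triticum, which are not in the proposed group, so the group is not monophyletic.

No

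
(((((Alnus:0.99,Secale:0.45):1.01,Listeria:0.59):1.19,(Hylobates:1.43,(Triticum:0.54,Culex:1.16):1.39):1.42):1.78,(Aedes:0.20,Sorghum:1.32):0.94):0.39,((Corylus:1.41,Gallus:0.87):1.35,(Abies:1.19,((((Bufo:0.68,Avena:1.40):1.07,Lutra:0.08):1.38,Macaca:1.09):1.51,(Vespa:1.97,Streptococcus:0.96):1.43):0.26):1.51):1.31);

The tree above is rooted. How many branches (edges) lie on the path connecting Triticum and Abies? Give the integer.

8

The MRCA of Triticum and Abies is the root of the tree.
From Triticum up to that node: 5 branches. From Abies up to the same node: 3 branches. Total: 5 + 3 = 8.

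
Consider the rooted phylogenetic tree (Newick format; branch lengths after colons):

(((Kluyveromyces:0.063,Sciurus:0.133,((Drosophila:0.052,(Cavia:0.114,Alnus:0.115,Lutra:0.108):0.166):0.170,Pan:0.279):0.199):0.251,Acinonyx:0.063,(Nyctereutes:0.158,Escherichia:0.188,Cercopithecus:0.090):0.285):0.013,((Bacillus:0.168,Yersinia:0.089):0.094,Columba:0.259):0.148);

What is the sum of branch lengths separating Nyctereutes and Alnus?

The path runs Nyctereutes → … → MRCA → … → Alnus; the MRCA is the node subtending ((Kluyveromyces,Sciurus,((Drosophila,(Cavia,Alnus,Lutra)),Pan)),Acinonyx,(Nyctereutes,Escherichia,Cercopithecus)).
Branch lengths along that path: 0.158 + 0.285 + 0.251 + 0.199 + 0.170 + 0.166 + 0.115 = 1.344.

1.344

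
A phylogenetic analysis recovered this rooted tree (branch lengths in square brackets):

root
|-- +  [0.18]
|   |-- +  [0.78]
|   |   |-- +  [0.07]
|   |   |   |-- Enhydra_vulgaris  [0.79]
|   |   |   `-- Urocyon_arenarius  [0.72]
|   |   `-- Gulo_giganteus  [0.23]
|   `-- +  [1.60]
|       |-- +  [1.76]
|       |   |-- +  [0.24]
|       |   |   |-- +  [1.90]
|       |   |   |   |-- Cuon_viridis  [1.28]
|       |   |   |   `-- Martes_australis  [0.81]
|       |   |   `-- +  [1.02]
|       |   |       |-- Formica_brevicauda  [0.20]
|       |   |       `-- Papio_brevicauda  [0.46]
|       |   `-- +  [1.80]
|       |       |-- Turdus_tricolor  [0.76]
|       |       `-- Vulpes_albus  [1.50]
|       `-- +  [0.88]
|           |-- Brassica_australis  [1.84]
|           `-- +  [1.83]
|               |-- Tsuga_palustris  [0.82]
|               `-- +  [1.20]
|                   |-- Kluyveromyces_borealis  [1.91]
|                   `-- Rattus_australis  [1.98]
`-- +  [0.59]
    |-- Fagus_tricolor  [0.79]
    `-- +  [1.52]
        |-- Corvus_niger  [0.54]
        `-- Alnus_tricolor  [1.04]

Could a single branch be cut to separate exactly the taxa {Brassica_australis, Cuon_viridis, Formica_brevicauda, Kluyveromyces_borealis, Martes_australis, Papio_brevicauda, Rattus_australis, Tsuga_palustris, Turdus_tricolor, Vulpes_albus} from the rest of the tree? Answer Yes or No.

The most recent common ancestor of these taxa subtends ((((Cuon_viridis,Martes_australis),(Formica_brevicauda,Papio_brevicauda)),(Turdus_tricolor,Vulpes_albus)),(Brassica_australis,(Tsuga_palustris,(Kluyveromyces_borealis,Rattus_australis)))).
That clade has exactly 10 tips — every listed taxon and nothing else — so the group is monophyletic.

Yes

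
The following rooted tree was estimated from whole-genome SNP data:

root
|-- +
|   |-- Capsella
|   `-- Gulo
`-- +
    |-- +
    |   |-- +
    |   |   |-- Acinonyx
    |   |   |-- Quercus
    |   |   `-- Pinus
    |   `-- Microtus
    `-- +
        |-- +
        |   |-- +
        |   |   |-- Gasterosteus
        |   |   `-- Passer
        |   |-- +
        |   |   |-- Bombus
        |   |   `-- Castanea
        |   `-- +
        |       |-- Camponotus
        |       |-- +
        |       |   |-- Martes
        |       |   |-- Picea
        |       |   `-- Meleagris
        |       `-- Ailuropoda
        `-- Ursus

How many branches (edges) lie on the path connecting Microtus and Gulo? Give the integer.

5

The MRCA of Microtus and Gulo is the root of the tree.
From Microtus up to that node: 3 branches. From Gulo up to the same node: 2 branches. Total: 3 + 2 = 5.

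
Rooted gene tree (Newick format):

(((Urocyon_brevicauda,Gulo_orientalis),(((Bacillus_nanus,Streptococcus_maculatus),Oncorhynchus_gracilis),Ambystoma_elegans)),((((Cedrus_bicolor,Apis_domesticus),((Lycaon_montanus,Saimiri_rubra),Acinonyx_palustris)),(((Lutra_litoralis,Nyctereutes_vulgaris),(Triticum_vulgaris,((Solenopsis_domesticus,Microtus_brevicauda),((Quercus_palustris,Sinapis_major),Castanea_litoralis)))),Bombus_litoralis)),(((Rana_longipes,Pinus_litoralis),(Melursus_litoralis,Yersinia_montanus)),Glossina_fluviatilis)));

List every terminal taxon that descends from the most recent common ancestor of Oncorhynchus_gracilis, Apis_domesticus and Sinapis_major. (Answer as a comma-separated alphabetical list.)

Acinonyx_palustris, Ambystoma_elegans, Apis_domesticus, Bacillus_nanus, Bombus_litoralis, Castanea_litoralis, Cedrus_bicolor, Glossina_fluviatilis, Gulo_orientalis, Lutra_litoralis, Lycaon_montanus, Melursus_litoralis, Microtus_brevicauda, Nyctereutes_vulgaris, Oncorhynchus_gracilis, Pinus_litoralis, Quercus_palustris, Rana_longipes, Saimiri_rubra, Sinapis_major, Solenopsis_domesticus, Streptococcus_maculatus, Triticum_vulgaris, Urocyon_brevicauda, Yersinia_montanus

Tracing Oncorhynchus_gracilis: it sits inside ((Bacillus_nanus,Streptococcus_maculatus),Oncorhynchus_gracilis).
Tracing Apis_domesticus: it sits inside (Cedrus_bicolor,Apis_domesticus).
Tracing Sinapis_major: it sits inside (Quercus_palustris,Sinapis_major).
The smallest clade enclosing all 3 is the whole tree (their MRCA is the root), so the answer is all 25 tips in alphabetical order.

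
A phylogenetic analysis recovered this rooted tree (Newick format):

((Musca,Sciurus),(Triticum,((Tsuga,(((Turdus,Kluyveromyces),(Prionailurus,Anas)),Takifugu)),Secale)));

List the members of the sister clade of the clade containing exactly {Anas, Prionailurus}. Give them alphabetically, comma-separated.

The clade containing exactly {Anas, Prionailurus} attaches to the tree at the node subtending ((Turdus,Kluyveromyces),(Prionailurus,Anas)).
The other lineage descending from that same node — the sister group — is (Turdus,Kluyveromyces); its 2 tips in alphabetical order are the answer.

Kluyveromyces, Turdus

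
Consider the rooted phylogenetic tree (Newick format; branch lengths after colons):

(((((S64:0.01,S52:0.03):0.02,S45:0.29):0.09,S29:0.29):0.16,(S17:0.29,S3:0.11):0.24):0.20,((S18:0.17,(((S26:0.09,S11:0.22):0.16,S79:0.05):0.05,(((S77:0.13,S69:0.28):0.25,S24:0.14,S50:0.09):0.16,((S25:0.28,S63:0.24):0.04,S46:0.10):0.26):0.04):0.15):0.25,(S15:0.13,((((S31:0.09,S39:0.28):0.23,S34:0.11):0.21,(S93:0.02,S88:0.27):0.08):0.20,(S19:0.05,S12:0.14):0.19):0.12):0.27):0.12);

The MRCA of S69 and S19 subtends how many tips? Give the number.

The MRCA of S69 and S19 is the node subtending ((S18,(((S26,S11),S79),(((S77,S69),S24,S50),((S25,S63),S46)))),(S15,((((S31,S39),S34),(S93,S88)),(S19,S12)))).
That clade contains 19 terminal taxa: S11, S12, S15, S18, S19, S24, S25, S26, S31, S34, S39, S46, S50, S63, S69, S77, S79, S88, S93.

19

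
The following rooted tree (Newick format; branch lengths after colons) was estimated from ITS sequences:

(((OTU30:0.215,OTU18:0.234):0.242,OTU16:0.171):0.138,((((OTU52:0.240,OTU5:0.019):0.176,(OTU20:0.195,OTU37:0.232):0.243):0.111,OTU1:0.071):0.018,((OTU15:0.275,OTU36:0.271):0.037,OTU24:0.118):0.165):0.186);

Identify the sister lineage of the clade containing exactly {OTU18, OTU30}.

OTU16

The clade containing exactly {OTU18, OTU30} attaches to the tree at the node subtending ((OTU30,OTU18),OTU16).
The other lineage descending from that same node — the sister group — is the single tip OTU16.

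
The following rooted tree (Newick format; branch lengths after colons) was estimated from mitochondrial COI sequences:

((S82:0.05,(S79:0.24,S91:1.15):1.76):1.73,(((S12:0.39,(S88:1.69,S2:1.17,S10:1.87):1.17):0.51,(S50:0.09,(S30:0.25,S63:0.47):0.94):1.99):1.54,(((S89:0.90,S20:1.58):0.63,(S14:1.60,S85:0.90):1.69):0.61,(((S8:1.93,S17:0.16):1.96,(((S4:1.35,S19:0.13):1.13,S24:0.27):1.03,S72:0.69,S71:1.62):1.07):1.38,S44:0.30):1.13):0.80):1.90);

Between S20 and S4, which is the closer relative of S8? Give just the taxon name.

S4

The MRCA of S8 and S4 subtends ((S8,S17),(((S4,S19),S24),S72,S71)) (7 taxa).
The MRCA of S8 and S20 subtends (((S89,S20),(S14,S85)),(((S8,S17),(((S4,S19),S24),S72,S71)),S44)) (12 taxa).
The first is nested inside the second, so S8 shares a more recent common ancestor with S4.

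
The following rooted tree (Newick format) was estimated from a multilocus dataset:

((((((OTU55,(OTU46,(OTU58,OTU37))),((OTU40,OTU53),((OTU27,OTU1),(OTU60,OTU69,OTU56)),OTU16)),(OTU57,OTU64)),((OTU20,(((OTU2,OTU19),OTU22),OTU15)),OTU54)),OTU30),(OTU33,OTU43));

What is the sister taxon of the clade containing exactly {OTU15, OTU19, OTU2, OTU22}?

OTU20

The clade containing exactly {OTU15, OTU19, OTU2, OTU22} attaches to the tree at the node subtending (OTU20,(((OTU2,OTU19),OTU22),OTU15)).
The other lineage descending from that same node — the sister group — is the single tip OTU20.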